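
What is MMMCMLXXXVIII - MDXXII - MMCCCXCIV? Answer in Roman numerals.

MMMCMLXXXVIII = 3988, MDXXII = 1522, MMCCCXCIV = 2394
3988 - 1522 = 2466
2466 - 2394 = 72

LXXII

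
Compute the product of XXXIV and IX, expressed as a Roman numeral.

XXXIV = 34
IX = 9
34 × 9 = 306

CCCVI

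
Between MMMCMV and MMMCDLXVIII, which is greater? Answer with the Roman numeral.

MMMCMV = 3905
MMMCDLXVIII = 3468
3905 is larger

MMMCMV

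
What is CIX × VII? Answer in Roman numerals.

CIX = 109
VII = 7
109 × 7 = 763

DCCLXIII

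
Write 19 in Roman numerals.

Convert 19 to Roman numerals:
  19 contains 1×10 (X)
  9 contains 1×9 (IX)

XIX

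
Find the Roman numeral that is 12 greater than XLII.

XLII = 42
42 + 12 = 54

LIV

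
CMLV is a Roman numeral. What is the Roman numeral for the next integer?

CMLV = 955, so the next integer is 955 + 1 = 956

CMLVI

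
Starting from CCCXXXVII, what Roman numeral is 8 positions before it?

CCCXXXVII = 337
337 - 8 = 329

CCCXXIX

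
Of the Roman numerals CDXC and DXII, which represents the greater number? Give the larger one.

CDXC = 490
DXII = 512
512 is larger

DXII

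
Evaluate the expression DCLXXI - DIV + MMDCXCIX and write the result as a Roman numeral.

DCLXXI = 671, DIV = 504, MMDCXCIX = 2699
671 - 504 = 167
167 + 2699 = 2866

MMDCCCLXVI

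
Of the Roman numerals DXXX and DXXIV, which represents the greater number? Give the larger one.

DXXX = 530
DXXIV = 524
530 is larger

DXXX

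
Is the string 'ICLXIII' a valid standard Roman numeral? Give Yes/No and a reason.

'ICLXIII': Invalid subtractive combination: IC

No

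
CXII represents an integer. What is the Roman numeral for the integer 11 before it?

CXII = 112
112 - 11 = 101

CI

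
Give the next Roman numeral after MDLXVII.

MDLXVII = 1567, so the next integer is 1567 + 1 = 1568

MDLXVIII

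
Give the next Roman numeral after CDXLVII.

CDXLVII = 447; next is 448

CDXLVIII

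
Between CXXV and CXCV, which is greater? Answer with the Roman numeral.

CXXV = 125
CXCV = 195
195 is larger

CXCV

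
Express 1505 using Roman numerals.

Convert 1505 to Roman numerals:
  1505 contains 1×1000 (M)
  505 contains 1×500 (D)
  5 contains 1×5 (V)

MDV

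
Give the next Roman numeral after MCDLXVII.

MCDLXVII = 1467; next is 1468

MCDLXVIII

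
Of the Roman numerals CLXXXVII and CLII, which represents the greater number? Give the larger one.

CLXXXVII = 187
CLII = 152
187 is larger

CLXXXVII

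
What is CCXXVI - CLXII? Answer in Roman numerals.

CCXXVI = 226
CLXII = 162
226 - 162 = 64

LXIV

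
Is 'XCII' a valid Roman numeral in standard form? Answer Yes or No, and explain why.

'XCII': Check the rules: uses only the symbols I, V, X, L, C, D, M; no symbol is repeated more than three times in a row; V, L and D each appear at most once; the only place a smaller symbol precedes a larger one is the allowed subtractive pair XC, the symbol right after such a pair (if any) is smaller than the pair's first symbol, and otherwise the values never increase from left to right. Value: XC (90) + I (1) + I (1) = 92. So it is a valid standard Roman numeral.

Yes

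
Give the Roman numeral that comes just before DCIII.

DCIII = 603; previous is 602

DCII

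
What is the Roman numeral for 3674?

Convert 3674 to Roman numerals:
  3674 contains 3×1000 (MMM)
  674 contains 1×500 (D)
  174 contains 1×100 (C)
  74 contains 1×50 (L)
  24 contains 2×10 (XX)
  4 contains 1×4 (IV)

MMMDCLXXIV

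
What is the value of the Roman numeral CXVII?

CXVII: C=100, X=10, V=5, I=1, I=1
100 + 10 + 5 + 1 + 1 = 117

117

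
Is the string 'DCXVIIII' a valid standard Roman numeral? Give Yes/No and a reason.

'DCXVIIII': More than 3 consecutive I's

No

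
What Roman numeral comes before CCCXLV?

CCCXLV = 345; previous is 344

CCCXLIV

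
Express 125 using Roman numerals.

Convert 125 to Roman numerals:
  125 contains 1×100 (C)
  25 contains 2×10 (XX)
  5 contains 1×5 (V)

CXXV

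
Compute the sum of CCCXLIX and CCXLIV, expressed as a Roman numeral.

CCCXLIX = 349
CCXLIV = 244
349 + 244 = 593

DXCIII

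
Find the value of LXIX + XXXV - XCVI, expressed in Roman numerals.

LXIX = 69, XXXV = 35, XCVI = 96
69 + 35 = 104
104 - 96 = 8

VIII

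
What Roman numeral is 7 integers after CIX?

CIX = 109
109 + 7 = 116

CXVI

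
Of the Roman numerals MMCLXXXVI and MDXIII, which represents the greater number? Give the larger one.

MMCLXXXVI = 2186
MDXIII = 1513
2186 is larger

MMCLXXXVI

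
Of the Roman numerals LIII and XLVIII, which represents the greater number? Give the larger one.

LIII = 53
XLVIII = 48
53 is larger

LIII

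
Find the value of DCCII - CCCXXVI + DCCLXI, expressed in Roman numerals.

DCCII = 702, CCCXXVI = 326, DCCLXI = 761
702 - 326 = 376
376 + 761 = 1137

MCXXXVII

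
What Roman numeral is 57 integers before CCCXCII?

CCCXCII = 392
392 - 57 = 335

CCCXXXV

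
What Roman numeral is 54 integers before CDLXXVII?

CDLXXVII = 477
477 - 54 = 423

CDXXIII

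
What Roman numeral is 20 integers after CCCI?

CCCI = 301
301 + 20 = 321

CCCXXI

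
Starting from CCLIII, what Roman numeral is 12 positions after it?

CCLIII = 253
253 + 12 = 265

CCLXV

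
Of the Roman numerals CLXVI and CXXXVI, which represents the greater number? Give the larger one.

CLXVI = 166
CXXXVI = 136
166 is larger

CLXVI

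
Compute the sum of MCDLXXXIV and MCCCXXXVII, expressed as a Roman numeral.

MCDLXXXIV = 1484
MCCCXXXVII = 1337
1484 + 1337 = 2821

MMDCCCXXI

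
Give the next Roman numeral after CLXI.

CLXI = 161, so the next integer is 161 + 1 = 162

CLXII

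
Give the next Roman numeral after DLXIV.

DLXIV = 564; next is 565

DLXV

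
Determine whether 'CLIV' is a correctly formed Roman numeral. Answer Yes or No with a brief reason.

'CLIV': Check the rules: uses only the symbols I, V, X, L, C, D, M; no symbol is repeated more than three times in a row; V, L and D each appear at most once; the only place a smaller symbol precedes a larger one is the allowed subtractive pair IV, the symbol right after such a pair (if any) is smaller than the pair's first symbol, and otherwise the values never increase from left to right. Value: C (100) + L (50) + IV (4) = 154. So it is a valid standard Roman numeral.

Yes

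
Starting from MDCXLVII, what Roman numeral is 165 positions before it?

MDCXLVII = 1647
1647 - 165 = 1482

MCDLXXXII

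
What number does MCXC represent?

MCXC: M=1000, C=100, XC=90
1000 + 100 + 90 = 1190

1190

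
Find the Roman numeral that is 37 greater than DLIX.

DLIX = 559
559 + 37 = 596

DXCVI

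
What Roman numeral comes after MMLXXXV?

MMLXXXV = 2085, so the next integer is 2085 + 1 = 2086

MMLXXXVI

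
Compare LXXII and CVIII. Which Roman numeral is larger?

LXXII = 72
CVIII = 108
108 is larger

CVIII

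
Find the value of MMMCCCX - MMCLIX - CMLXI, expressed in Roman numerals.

MMMCCCX = 3310, MMCLIX = 2159, CMLXI = 961
3310 - 2159 = 1151
1151 - 961 = 190

CXC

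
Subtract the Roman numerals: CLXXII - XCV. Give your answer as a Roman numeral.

CLXXII = 172
XCV = 95
172 - 95 = 77

LXXVII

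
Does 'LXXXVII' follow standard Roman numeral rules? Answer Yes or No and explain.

'LXXXVII': Check the rules: uses only the symbols I, V, X, L, C, D, M; no symbol is repeated more than three times in a row; V, L and D each appear at most once; no smaller symbol precedes a larger one (values never increase from left to right). Value: L (50) + X (10) + X (10) + X (10) + V (5) + I (1) + I (1) = 87. So it is a valid standard Roman numeral.

Yes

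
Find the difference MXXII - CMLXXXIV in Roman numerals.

MXXII = 1022
CMLXXXIV = 984
1022 - 984 = 38

XXXVIII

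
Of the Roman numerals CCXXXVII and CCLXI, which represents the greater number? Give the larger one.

CCXXXVII = 237
CCLXI = 261
261 is larger

CCLXI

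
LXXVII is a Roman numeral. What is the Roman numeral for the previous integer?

LXXVII = 77, so the previous integer is 77 - 1 = 76

LXXVI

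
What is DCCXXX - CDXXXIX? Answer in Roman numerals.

DCCXXX = 730
CDXXXIX = 439
730 - 439 = 291

CCXCI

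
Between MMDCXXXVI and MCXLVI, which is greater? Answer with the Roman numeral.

MMDCXXXVI = 2636
MCXLVI = 1146
2636 is larger

MMDCXXXVI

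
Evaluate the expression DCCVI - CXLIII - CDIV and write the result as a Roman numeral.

DCCVI = 706, CXLIII = 143, CDIV = 404
706 - 143 = 563
563 - 404 = 159

CLIX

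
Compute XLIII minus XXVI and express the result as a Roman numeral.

XLIII = 43
XXVI = 26
43 - 26 = 17

XVII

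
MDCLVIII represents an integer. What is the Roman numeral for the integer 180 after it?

MDCLVIII = 1658
1658 + 180 = 1838

MDCCCXXXVIII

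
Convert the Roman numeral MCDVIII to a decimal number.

MCDVIII: M=1000, CD=400, V=5, I=1, I=1, I=1
1000 + 400 + 5 + 1 + 1 + 1 = 1408

1408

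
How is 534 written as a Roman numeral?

Convert 534 to Roman numerals:
  534 contains 1×500 (D)
  34 contains 3×10 (XXX)
  4 contains 1×4 (IV)

DXXXIV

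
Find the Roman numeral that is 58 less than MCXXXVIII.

MCXXXVIII = 1138
1138 - 58 = 1080

MLXXX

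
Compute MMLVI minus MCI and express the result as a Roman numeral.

MMLVI = 2056
MCI = 1101
2056 - 1101 = 955

CMLV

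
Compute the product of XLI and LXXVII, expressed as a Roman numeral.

XLI = 41
LXXVII = 77
41 × 77 = 3157

MMMCLVII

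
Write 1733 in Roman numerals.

Convert 1733 to Roman numerals:
  1733 contains 1×1000 (M)
  733 contains 1×500 (D)
  233 contains 2×100 (CC)
  33 contains 3×10 (XXX)
  3 contains 3×1 (III)

MDCCXXXIII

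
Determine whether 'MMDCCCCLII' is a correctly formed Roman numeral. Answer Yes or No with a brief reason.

'MMDCCCCLII': More than 3 consecutive C's

No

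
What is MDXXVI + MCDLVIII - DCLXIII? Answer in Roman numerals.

MDXXVI = 1526, MCDLVIII = 1458, DCLXIII = 663
1526 + 1458 = 2984
2984 - 663 = 2321

MMCCCXXI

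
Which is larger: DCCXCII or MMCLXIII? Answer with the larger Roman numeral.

DCCXCII = 792
MMCLXIII = 2163
2163 is larger

MMCLXIII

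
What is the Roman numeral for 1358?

Convert 1358 to Roman numerals:
  1358 contains 1×1000 (M)
  358 contains 3×100 (CCC)
  58 contains 1×50 (L)
  8 contains 1×5 (V)
  3 contains 3×1 (III)

MCCCLVIII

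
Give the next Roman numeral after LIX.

LIX = 59; next is 60

LX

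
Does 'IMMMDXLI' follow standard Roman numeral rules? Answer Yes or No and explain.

'IMMMDXLI': Invalid subtractive combination: IM

No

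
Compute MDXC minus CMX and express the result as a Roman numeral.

MDXC = 1590
CMX = 910
1590 - 910 = 680

DCLXXX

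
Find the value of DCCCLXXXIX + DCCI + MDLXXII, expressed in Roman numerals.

DCCCLXXXIX = 889, DCCI = 701, MDLXXII = 1572
889 + 701 = 1590
1590 + 1572 = 3162

MMMCLXII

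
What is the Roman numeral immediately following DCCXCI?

DCCXCI = 791, so the next integer is 791 + 1 = 792

DCCXCII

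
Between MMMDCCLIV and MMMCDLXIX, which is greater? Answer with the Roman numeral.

MMMDCCLIV = 3754
MMMCDLXIX = 3469
3754 is larger

MMMDCCLIV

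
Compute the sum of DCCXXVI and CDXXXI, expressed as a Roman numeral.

DCCXXVI = 726
CDXXXI = 431
726 + 431 = 1157

MCLVII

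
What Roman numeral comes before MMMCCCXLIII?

MMMCCCXLIII = 3343; previous is 3342

MMMCCCXLII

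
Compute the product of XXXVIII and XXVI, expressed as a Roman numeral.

XXXVIII = 38
XXVI = 26
38 × 26 = 988

CMLXXXVIII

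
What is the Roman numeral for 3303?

Convert 3303 to Roman numerals:
  3303 contains 3×1000 (MMM)
  303 contains 3×100 (CCC)
  3 contains 3×1 (III)

MMMCCCIII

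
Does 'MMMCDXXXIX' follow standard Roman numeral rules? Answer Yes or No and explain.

'MMMCDXXXIX': Check the rules: uses only the symbols I, V, X, L, C, D, M; no symbol is repeated more than three times in a row; V, L and D each appear at most once; the only places a smaller symbol precedes a larger one are the allowed subtractive pairs CD, IX, the symbol right after such a pair (if any) is smaller than the pair's first symbol, and otherwise the values never increase from left to right. Value: M (1000) + M (1000) + M (1000) + CD (400) + X (10) + X (10) + X (10) + IX (9) = 3439. So it is a valid standard Roman numeral.

Yes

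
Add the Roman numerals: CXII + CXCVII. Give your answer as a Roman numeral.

CXII = 112
CXCVII = 197
112 + 197 = 309

CCCIX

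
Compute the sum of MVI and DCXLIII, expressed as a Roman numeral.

MVI = 1006
DCXLIII = 643
1006 + 643 = 1649

MDCXLIX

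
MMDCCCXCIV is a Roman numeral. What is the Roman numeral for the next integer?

MMDCCCXCIV = 2894; next is 2895

MMDCCCXCV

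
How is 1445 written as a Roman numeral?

Convert 1445 to Roman numerals:
  1445 contains 1×1000 (M)
  445 contains 1×400 (CD)
  45 contains 1×40 (XL)
  5 contains 1×5 (V)

MCDXLV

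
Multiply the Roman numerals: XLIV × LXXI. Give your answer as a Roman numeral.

XLIV = 44
LXXI = 71
44 × 71 = 3124

MMMCXXIV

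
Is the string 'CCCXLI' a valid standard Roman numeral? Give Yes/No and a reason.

'CCCXLI': Check the rules: uses only the symbols I, V, X, L, C, D, M; no symbol is repeated more than three times in a row; V, L and D each appear at most once; the only place a smaller symbol precedes a larger one is the allowed subtractive pair XL, the symbol right after such a pair (if any) is smaller than the pair's first symbol, and otherwise the values never increase from left to right. Value: C (100) + C (100) + C (100) + XL (40) + I (1) = 341. So it is a valid standard Roman numeral.

Yes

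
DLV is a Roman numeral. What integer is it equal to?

DLV: D=500, L=50, V=5
500 + 50 + 5 = 555

555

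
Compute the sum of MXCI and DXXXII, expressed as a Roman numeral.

MXCI = 1091
DXXXII = 532
1091 + 532 = 1623

MDCXXIII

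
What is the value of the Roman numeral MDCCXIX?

MDCCXIX: M=1000, D=500, C=100, C=100, X=10, IX=9
1000 + 500 + 100 + 100 + 10 + 9 = 1719

1719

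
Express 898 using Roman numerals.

Convert 898 to Roman numerals:
  898 contains 1×500 (D)
  398 contains 3×100 (CCC)
  98 contains 1×90 (XC)
  8 contains 1×5 (V)
  3 contains 3×1 (III)

DCCCXCVIII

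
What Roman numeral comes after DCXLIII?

DCXLIII = 643, so the next integer is 643 + 1 = 644

DCXLIV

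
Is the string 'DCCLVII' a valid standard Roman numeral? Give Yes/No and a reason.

'DCCLVII': Check the rules: uses only the symbols I, V, X, L, C, D, M; no symbol is repeated more than three times in a row; V, L and D each appear at most once; no smaller symbol precedes a larger one (values never increase from left to right). Value: D (500) + C (100) + C (100) + L (50) + V (5) + I (1) + I (1) = 757. So it is a valid standard Roman numeral.

Yes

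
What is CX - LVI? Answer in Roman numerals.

CX = 110
LVI = 56
110 - 56 = 54

LIV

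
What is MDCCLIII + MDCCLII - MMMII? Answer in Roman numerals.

MDCCLIII = 1753, MDCCLII = 1752, MMMII = 3002
1753 + 1752 = 3505
3505 - 3002 = 503

DIII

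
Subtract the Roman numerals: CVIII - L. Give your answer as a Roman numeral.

CVIII = 108
L = 50
108 - 50 = 58

LVIII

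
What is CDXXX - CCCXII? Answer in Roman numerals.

CDXXX = 430
CCCXII = 312
430 - 312 = 118

CXVIII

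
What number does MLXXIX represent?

MLXXIX: M=1000, L=50, X=10, X=10, IX=9
1000 + 50 + 10 + 10 + 9 = 1079

1079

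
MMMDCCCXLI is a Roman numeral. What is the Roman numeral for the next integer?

MMMDCCCXLI = 3841, so the next integer is 3841 + 1 = 3842

MMMDCCCXLII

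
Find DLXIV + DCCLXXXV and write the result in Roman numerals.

DLXIV = 564
DCCLXXXV = 785
564 + 785 = 1349

MCCCXLIX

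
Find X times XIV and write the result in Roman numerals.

X = 10
XIV = 14
10 × 14 = 140

CXL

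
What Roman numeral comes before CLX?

CLX = 160, so the previous integer is 160 - 1 = 159

CLIX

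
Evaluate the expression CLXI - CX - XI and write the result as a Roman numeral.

CLXI = 161, CX = 110, XI = 11
161 - 110 = 51
51 - 11 = 40

XL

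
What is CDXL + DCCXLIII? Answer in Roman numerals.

CDXL = 440
DCCXLIII = 743
440 + 743 = 1183

MCLXXXIII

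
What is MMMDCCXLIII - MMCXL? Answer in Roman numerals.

MMMDCCXLIII = 3743
MMCXL = 2140
3743 - 2140 = 1603

MDCIII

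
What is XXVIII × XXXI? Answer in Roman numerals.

XXVIII = 28
XXXI = 31
28 × 31 = 868

DCCCLXVIII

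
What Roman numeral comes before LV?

LV = 55, so the previous integer is 55 - 1 = 54

LIV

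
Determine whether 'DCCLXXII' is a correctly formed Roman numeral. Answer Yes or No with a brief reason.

'DCCLXXII': Check the rules: uses only the symbols I, V, X, L, C, D, M; no symbol is repeated more than three times in a row; V, L and D each appear at most once; no smaller symbol precedes a larger one (values never increase from left to right). Value: D (500) + C (100) + C (100) + L (50) + X (10) + X (10) + I (1) + I (1) = 772. So it is a valid standard Roman numeral.

Yes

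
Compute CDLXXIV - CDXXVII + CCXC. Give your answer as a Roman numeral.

CDLXXIV = 474, CDXXVII = 427, CCXC = 290
474 - 427 = 47
47 + 290 = 337

CCCXXXVII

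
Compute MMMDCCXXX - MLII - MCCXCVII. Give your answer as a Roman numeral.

MMMDCCXXX = 3730, MLII = 1052, MCCXCVII = 1297
3730 - 1052 = 2678
2678 - 1297 = 1381

MCCCLXXXI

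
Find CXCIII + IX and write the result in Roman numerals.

CXCIII = 193
IX = 9
193 + 9 = 202

CCII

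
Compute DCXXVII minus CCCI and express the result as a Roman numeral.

DCXXVII = 627
CCCI = 301
627 - 301 = 326

CCCXXVI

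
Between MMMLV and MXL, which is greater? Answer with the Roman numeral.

MMMLV = 3055
MXL = 1040
3055 is larger

MMMLV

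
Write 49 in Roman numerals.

Convert 49 to Roman numerals:
  49 contains 1×40 (XL)
  9 contains 1×9 (IX)

XLIX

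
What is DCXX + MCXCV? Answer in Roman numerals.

DCXX = 620
MCXCV = 1195
620 + 1195 = 1815

MDCCCXV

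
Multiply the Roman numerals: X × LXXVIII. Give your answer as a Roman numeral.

X = 10
LXXVIII = 78
10 × 78 = 780

DCCLXXX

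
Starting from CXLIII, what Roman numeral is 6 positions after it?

CXLIII = 143
143 + 6 = 149

CXLIX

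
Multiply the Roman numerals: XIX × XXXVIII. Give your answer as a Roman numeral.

XIX = 19
XXXVIII = 38
19 × 38 = 722

DCCXXII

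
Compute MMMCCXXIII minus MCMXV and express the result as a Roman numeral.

MMMCCXXIII = 3223
MCMXV = 1915
3223 - 1915 = 1308

MCCCVIII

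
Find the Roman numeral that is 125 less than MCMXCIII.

MCMXCIII = 1993
1993 - 125 = 1868

MDCCCLXVIII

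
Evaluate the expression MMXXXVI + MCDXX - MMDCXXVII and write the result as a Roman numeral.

MMXXXVI = 2036, MCDXX = 1420, MMDCXXVII = 2627
2036 + 1420 = 3456
3456 - 2627 = 829

DCCCXXIX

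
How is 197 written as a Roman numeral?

Convert 197 to Roman numerals:
  197 contains 1×100 (C)
  97 contains 1×90 (XC)
  7 contains 1×5 (V)
  2 contains 2×1 (II)

CXCVII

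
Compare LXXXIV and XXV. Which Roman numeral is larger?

LXXXIV = 84
XXV = 25
84 is larger

LXXXIV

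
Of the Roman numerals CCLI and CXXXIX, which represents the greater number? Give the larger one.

CCLI = 251
CXXXIX = 139
251 is larger

CCLI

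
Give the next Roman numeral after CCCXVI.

CCCXVI = 316, so the next integer is 316 + 1 = 317

CCCXVII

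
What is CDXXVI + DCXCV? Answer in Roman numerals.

CDXXVI = 426
DCXCV = 695
426 + 695 = 1121

MCXXI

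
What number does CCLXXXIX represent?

CCLXXXIX: C=100, C=100, L=50, X=10, X=10, X=10, IX=9
100 + 100 + 50 + 10 + 10 + 10 + 9 = 289

289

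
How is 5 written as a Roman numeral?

Convert 5 to Roman numerals:
  5 contains 1×5 (V)

V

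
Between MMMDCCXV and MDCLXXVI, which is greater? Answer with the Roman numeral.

MMMDCCXV = 3715
MDCLXXVI = 1676
3715 is larger

MMMDCCXV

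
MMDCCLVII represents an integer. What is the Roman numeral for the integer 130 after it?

MMDCCLVII = 2757
2757 + 130 = 2887

MMDCCCLXXXVII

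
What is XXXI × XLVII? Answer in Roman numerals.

XXXI = 31
XLVII = 47
31 × 47 = 1457

MCDLVII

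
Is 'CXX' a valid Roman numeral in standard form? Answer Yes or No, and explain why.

'CXX': Check the rules: uses only the symbols I, V, X, L, C, D, M; no symbol is repeated more than three times in a row; V, L and D each appear at most once; no smaller symbol precedes a larger one (values never increase from left to right). Value: C (100) + X (10) + X (10) = 120. So it is a valid standard Roman numeral.

Yes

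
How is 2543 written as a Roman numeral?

Convert 2543 to Roman numerals:
  2543 contains 2×1000 (MM)
  543 contains 1×500 (D)
  43 contains 1×40 (XL)
  3 contains 3×1 (III)

MMDXLIII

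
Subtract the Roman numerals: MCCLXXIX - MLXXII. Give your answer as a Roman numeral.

MCCLXXIX = 1279
MLXXII = 1072
1279 - 1072 = 207

CCVII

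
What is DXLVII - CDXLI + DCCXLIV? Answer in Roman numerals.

DXLVII = 547, CDXLI = 441, DCCXLIV = 744
547 - 441 = 106
106 + 744 = 850

DCCCL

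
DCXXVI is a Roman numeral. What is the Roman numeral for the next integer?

DCXXVI = 626; next is 627

DCXXVII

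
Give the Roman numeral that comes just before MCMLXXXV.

MCMLXXXV = 1985; previous is 1984

MCMLXXXIV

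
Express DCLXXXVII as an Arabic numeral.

DCLXXXVII: D=500, C=100, L=50, X=10, X=10, X=10, V=5, I=1, I=1
500 + 100 + 50 + 10 + 10 + 10 + 5 + 1 + 1 = 687

687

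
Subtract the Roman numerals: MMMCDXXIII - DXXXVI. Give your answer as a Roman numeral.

MMMCDXXIII = 3423
DXXXVI = 536
3423 - 536 = 2887

MMDCCCLXXXVII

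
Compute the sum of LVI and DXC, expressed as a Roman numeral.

LVI = 56
DXC = 590
56 + 590 = 646

DCXLVI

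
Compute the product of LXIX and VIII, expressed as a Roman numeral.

LXIX = 69
VIII = 8
69 × 8 = 552

DLII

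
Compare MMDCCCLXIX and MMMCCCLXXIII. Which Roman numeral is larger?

MMDCCCLXIX = 2869
MMMCCCLXXIII = 3373
3373 is larger

MMMCCCLXXIII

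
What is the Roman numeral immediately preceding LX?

LX = 60, so the previous integer is 60 - 1 = 59

LIX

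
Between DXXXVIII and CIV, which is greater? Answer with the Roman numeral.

DXXXVIII = 538
CIV = 104
538 is larger

DXXXVIII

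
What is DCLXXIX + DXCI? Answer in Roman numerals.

DCLXXIX = 679
DXCI = 591
679 + 591 = 1270

MCCLXX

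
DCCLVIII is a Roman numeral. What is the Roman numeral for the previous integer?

DCCLVIII = 758; previous is 757

DCCLVII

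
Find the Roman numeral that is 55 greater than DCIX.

DCIX = 609
609 + 55 = 664

DCLXIV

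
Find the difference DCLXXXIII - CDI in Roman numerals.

DCLXXXIII = 683
CDI = 401
683 - 401 = 282

CCLXXXII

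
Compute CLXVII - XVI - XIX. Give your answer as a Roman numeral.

CLXVII = 167, XVI = 16, XIX = 19
167 - 16 = 151
151 - 19 = 132

CXXXII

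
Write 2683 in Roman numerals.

Convert 2683 to Roman numerals:
  2683 contains 2×1000 (MM)
  683 contains 1×500 (D)
  183 contains 1×100 (C)
  83 contains 1×50 (L)
  33 contains 3×10 (XXX)
  3 contains 3×1 (III)

MMDCLXXXIII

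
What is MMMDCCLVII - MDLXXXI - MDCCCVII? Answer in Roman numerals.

MMMDCCLVII = 3757, MDLXXXI = 1581, MDCCCVII = 1807
3757 - 1581 = 2176
2176 - 1807 = 369

CCCLXIX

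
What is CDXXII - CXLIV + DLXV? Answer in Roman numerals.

CDXXII = 422, CXLIV = 144, DLXV = 565
422 - 144 = 278
278 + 565 = 843

DCCCXLIII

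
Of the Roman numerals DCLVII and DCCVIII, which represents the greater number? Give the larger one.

DCLVII = 657
DCCVIII = 708
708 is larger

DCCVIII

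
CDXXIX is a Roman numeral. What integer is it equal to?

CDXXIX: CD=400, X=10, X=10, IX=9
400 + 10 + 10 + 9 = 429

429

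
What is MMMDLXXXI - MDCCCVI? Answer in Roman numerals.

MMMDLXXXI = 3581
MDCCCVI = 1806
3581 - 1806 = 1775

MDCCLXXV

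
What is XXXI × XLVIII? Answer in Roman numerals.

XXXI = 31
XLVIII = 48
31 × 48 = 1488

MCDLXXXVIII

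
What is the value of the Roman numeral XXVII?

XXVII: X=10, X=10, V=5, I=1, I=1
10 + 10 + 5 + 1 + 1 = 27

27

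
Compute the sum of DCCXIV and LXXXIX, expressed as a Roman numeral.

DCCXIV = 714
LXXXIX = 89
714 + 89 = 803

DCCCIII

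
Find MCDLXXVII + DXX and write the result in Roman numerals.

MCDLXXVII = 1477
DXX = 520
1477 + 520 = 1997

MCMXCVII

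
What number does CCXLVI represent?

CCXLVI: C=100, C=100, XL=40, V=5, I=1
100 + 100 + 40 + 5 + 1 = 246

246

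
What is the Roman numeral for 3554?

Convert 3554 to Roman numerals:
  3554 contains 3×1000 (MMM)
  554 contains 1×500 (D)
  54 contains 1×50 (L)
  4 contains 1×4 (IV)

MMMDLIV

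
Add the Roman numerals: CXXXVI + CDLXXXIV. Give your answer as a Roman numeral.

CXXXVI = 136
CDLXXXIV = 484
136 + 484 = 620

DCXX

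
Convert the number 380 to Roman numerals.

Convert 380 to Roman numerals:
  380 contains 3×100 (CCC)
  80 contains 1×50 (L)
  30 contains 3×10 (XXX)

CCCLXXX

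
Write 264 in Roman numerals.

Convert 264 to Roman numerals:
  264 contains 2×100 (CC)
  64 contains 1×50 (L)
  14 contains 1×10 (X)
  4 contains 1×4 (IV)

CCLXIV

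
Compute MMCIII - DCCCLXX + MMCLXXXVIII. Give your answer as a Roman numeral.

MMCIII = 2103, DCCCLXX = 870, MMCLXXXVIII = 2188
2103 - 870 = 1233
1233 + 2188 = 3421

MMMCDXXI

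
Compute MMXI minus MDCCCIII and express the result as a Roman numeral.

MMXI = 2011
MDCCCIII = 1803
2011 - 1803 = 208

CCVIII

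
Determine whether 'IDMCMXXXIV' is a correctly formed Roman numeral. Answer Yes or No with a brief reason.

'IDMCMXXXIV': Invalid subtractive combination: ID

No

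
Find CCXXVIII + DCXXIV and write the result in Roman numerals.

CCXXVIII = 228
DCXXIV = 624
228 + 624 = 852

DCCCLII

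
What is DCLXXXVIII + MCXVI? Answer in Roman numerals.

DCLXXXVIII = 688
MCXVI = 1116
688 + 1116 = 1804

MDCCCIV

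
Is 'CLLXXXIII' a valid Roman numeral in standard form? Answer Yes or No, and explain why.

'CLLXXXIII': L should not appear more than once

No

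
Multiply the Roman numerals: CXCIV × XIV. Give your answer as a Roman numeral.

CXCIV = 194
XIV = 14
194 × 14 = 2716

MMDCCXVI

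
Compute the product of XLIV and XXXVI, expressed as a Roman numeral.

XLIV = 44
XXXVI = 36
44 × 36 = 1584

MDLXXXIV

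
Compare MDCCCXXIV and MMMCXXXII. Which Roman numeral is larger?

MDCCCXXIV = 1824
MMMCXXXII = 3132
3132 is larger

MMMCXXXII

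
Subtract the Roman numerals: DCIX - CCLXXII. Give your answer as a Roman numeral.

DCIX = 609
CCLXXII = 272
609 - 272 = 337

CCCXXXVII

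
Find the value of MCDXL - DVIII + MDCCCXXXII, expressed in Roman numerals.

MCDXL = 1440, DVIII = 508, MDCCCXXXII = 1832
1440 - 508 = 932
932 + 1832 = 2764

MMDCCLXIV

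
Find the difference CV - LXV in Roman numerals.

CV = 105
LXV = 65
105 - 65 = 40

XL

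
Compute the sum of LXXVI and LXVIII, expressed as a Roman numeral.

LXXVI = 76
LXVIII = 68
76 + 68 = 144

CXLIV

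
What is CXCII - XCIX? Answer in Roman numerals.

CXCII = 192
XCIX = 99
192 - 99 = 93

XCIII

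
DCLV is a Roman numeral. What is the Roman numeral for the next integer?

DCLV = 655; next is 656

DCLVI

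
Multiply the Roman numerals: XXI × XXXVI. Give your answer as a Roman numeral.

XXI = 21
XXXVI = 36
21 × 36 = 756

DCCLVI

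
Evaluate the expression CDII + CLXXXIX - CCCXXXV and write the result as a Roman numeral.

CDII = 402, CLXXXIX = 189, CCCXXXV = 335
402 + 189 = 591
591 - 335 = 256

CCLVI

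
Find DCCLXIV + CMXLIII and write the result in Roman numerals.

DCCLXIV = 764
CMXLIII = 943
764 + 943 = 1707

MDCCVII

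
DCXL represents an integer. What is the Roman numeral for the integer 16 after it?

DCXL = 640
640 + 16 = 656

DCLVI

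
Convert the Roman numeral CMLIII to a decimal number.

CMLIII: CM=900, L=50, I=1, I=1, I=1
900 + 50 + 1 + 1 + 1 = 953

953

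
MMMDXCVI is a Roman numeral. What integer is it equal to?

MMMDXCVI: M=1000, M=1000, M=1000, D=500, XC=90, V=5, I=1
1000 + 1000 + 1000 + 500 + 90 + 5 + 1 = 3596

3596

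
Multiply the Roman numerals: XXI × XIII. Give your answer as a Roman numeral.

XXI = 21
XIII = 13
21 × 13 = 273

CCLXXIII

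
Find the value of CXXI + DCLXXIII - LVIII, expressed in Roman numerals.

CXXI = 121, DCLXXIII = 673, LVIII = 58
121 + 673 = 794
794 - 58 = 736

DCCXXXVI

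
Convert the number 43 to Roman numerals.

Convert 43 to Roman numerals:
  43 contains 1×40 (XL)
  3 contains 3×1 (III)

XLIII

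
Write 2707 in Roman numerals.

Convert 2707 to Roman numerals:
  2707 contains 2×1000 (MM)
  707 contains 1×500 (D)
  207 contains 2×100 (CC)
  7 contains 1×5 (V)
  2 contains 2×1 (II)

MMDCCVII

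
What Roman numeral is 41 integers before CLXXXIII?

CLXXXIII = 183
183 - 41 = 142

CXLII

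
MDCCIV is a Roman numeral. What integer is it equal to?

MDCCIV: M=1000, D=500, C=100, C=100, IV=4
1000 + 500 + 100 + 100 + 4 = 1704

1704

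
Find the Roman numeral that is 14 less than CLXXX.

CLXXX = 180
180 - 14 = 166

CLXVI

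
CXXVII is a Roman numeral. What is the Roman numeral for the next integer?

CXXVII = 127, so the next integer is 127 + 1 = 128

CXXVIII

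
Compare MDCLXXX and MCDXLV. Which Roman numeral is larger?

MDCLXXX = 1680
MCDXLV = 1445
1680 is larger

MDCLXXX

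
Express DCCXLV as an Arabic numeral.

DCCXLV: D=500, C=100, C=100, XL=40, V=5
500 + 100 + 100 + 40 + 5 = 745

745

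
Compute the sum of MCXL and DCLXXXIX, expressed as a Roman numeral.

MCXL = 1140
DCLXXXIX = 689
1140 + 689 = 1829

MDCCCXXIX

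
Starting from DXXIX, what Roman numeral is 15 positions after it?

DXXIX = 529
529 + 15 = 544

DXLIV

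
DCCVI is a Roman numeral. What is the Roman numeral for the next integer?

DCCVI = 706, so the next integer is 706 + 1 = 707

DCCVII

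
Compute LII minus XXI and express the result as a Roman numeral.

LII = 52
XXI = 21
52 - 21 = 31

XXXI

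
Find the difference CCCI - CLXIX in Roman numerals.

CCCI = 301
CLXIX = 169
301 - 169 = 132

CXXXII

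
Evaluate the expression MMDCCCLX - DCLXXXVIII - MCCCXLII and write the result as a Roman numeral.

MMDCCCLX = 2860, DCLXXXVIII = 688, MCCCXLII = 1342
2860 - 688 = 2172
2172 - 1342 = 830

DCCCXXX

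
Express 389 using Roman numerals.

Convert 389 to Roman numerals:
  389 contains 3×100 (CCC)
  89 contains 1×50 (L)
  39 contains 3×10 (XXX)
  9 contains 1×9 (IX)

CCCLXXXIX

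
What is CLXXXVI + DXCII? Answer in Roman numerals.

CLXXXVI = 186
DXCII = 592
186 + 592 = 778

DCCLXXVIII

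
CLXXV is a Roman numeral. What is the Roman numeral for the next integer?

CLXXV = 175, so the next integer is 175 + 1 = 176

CLXXVI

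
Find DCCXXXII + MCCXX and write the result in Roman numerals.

DCCXXXII = 732
MCCXX = 1220
732 + 1220 = 1952

MCMLII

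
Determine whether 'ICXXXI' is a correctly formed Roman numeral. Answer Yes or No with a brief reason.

'ICXXXI': Invalid subtractive combination: IC

No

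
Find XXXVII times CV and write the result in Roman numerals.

XXXVII = 37
CV = 105
37 × 105 = 3885

MMMDCCCLXXXV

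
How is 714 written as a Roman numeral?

Convert 714 to Roman numerals:
  714 contains 1×500 (D)
  214 contains 2×100 (CC)
  14 contains 1×10 (X)
  4 contains 1×4 (IV)

DCCXIV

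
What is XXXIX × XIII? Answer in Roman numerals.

XXXIX = 39
XIII = 13
39 × 13 = 507

DVII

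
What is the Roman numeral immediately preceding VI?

VI = 6; previous is 5

V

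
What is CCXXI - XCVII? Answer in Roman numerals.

CCXXI = 221
XCVII = 97
221 - 97 = 124

CXXIV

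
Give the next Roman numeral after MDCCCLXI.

MDCCCLXI = 1861, so the next integer is 1861 + 1 = 1862

MDCCCLXII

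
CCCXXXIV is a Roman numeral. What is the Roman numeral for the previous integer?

CCCXXXIV = 334, so the previous integer is 334 - 1 = 333

CCCXXXIII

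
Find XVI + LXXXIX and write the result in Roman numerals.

XVI = 16
LXXXIX = 89
16 + 89 = 105

CV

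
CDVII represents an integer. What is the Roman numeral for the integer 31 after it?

CDVII = 407
407 + 31 = 438

CDXXXVIII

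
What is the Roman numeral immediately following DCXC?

DCXC = 690; next is 691

DCXCI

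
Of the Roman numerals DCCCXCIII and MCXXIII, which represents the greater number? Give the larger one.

DCCCXCIII = 893
MCXXIII = 1123
1123 is larger

MCXXIII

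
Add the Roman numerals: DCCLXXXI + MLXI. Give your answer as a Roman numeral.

DCCLXXXI = 781
MLXI = 1061
781 + 1061 = 1842

MDCCCXLII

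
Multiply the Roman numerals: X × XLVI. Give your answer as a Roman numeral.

X = 10
XLVI = 46
10 × 46 = 460

CDLX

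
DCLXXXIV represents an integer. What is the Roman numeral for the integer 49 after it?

DCLXXXIV = 684
684 + 49 = 733

DCCXXXIII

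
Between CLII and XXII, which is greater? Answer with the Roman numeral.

CLII = 152
XXII = 22
152 is larger

CLII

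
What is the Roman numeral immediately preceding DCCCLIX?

DCCCLIX = 859, so the previous integer is 859 - 1 = 858

DCCCLVIII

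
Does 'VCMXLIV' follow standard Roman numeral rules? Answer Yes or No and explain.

'VCMXLIV': V should not appear more than once

No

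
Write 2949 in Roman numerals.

Convert 2949 to Roman numerals:
  2949 contains 2×1000 (MM)
  949 contains 1×900 (CM)
  49 contains 1×40 (XL)
  9 contains 1×9 (IX)

MMCMXLIX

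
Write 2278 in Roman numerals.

Convert 2278 to Roman numerals:
  2278 contains 2×1000 (MM)
  278 contains 2×100 (CC)
  78 contains 1×50 (L)
  28 contains 2×10 (XX)
  8 contains 1×5 (V)
  3 contains 3×1 (III)

MMCCLXXVIII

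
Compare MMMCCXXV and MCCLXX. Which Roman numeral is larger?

MMMCCXXV = 3225
MCCLXX = 1270
3225 is larger

MMMCCXXV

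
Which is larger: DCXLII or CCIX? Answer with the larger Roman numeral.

DCXLII = 642
CCIX = 209
642 is larger

DCXLII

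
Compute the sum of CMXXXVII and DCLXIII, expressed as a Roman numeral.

CMXXXVII = 937
DCLXIII = 663
937 + 663 = 1600

MDC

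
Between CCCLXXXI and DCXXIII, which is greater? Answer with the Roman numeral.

CCCLXXXI = 381
DCXXIII = 623
623 is larger

DCXXIII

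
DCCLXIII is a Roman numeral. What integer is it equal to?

DCCLXIII: D=500, C=100, C=100, L=50, X=10, I=1, I=1, I=1
500 + 100 + 100 + 50 + 10 + 1 + 1 + 1 = 763

763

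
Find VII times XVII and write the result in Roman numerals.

VII = 7
XVII = 17
7 × 17 = 119

CXIX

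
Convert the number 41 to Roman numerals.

Convert 41 to Roman numerals:
  41 contains 1×40 (XL)
  1 contains 1×1 (I)

XLI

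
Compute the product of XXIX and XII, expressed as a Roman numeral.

XXIX = 29
XII = 12
29 × 12 = 348

CCCXLVIII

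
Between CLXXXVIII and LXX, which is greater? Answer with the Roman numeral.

CLXXXVIII = 188
LXX = 70
188 is larger

CLXXXVIII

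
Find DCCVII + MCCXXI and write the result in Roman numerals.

DCCVII = 707
MCCXXI = 1221
707 + 1221 = 1928

MCMXXVIII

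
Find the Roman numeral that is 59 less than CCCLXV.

CCCLXV = 365
365 - 59 = 306

CCCVI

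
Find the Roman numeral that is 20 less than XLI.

XLI = 41
41 - 20 = 21

XXI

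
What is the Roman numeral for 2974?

Convert 2974 to Roman numerals:
  2974 contains 2×1000 (MM)
  974 contains 1×900 (CM)
  74 contains 1×50 (L)
  24 contains 2×10 (XX)
  4 contains 1×4 (IV)

MMCMLXXIV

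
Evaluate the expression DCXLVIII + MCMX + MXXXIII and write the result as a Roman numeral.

DCXLVIII = 648, MCMX = 1910, MXXXIII = 1033
648 + 1910 = 2558
2558 + 1033 = 3591

MMMDXCI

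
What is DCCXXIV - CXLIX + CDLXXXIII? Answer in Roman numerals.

DCCXXIV = 724, CXLIX = 149, CDLXXXIII = 483
724 - 149 = 575
575 + 483 = 1058

MLVIII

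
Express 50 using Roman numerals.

Convert 50 to Roman numerals:
  50 contains 1×50 (L)

L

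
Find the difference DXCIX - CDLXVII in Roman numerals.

DXCIX = 599
CDLXVII = 467
599 - 467 = 132

CXXXII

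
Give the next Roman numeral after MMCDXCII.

MMCDXCII = 2492, so the next integer is 2492 + 1 = 2493

MMCDXCIII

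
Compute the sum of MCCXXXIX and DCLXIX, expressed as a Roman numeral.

MCCXXXIX = 1239
DCLXIX = 669
1239 + 669 = 1908

MCMVIII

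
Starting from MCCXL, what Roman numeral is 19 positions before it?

MCCXL = 1240
1240 - 19 = 1221

MCCXXI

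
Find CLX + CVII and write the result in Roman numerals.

CLX = 160
CVII = 107
160 + 107 = 267

CCLXVII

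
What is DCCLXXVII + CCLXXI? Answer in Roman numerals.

DCCLXXVII = 777
CCLXXI = 271
777 + 271 = 1048

MXLVIII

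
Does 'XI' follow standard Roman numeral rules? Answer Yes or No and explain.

'XI': Check the rules: uses only the symbols I, V, X, L, C, D, M; no symbol is repeated more than three times in a row; V, L and D each appear at most once; no smaller symbol precedes a larger one (values never increase from left to right). Value: X (10) + I (1) = 11. So it is a valid standard Roman numeral.

Yes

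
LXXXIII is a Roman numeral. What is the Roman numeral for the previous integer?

LXXXIII = 83; previous is 82

LXXXII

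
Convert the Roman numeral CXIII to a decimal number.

CXIII: C=100, X=10, I=1, I=1, I=1
100 + 10 + 1 + 1 + 1 = 113

113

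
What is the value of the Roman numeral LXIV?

LXIV: L=50, X=10, IV=4
50 + 10 + 4 = 64

64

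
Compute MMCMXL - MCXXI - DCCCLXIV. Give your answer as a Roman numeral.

MMCMXL = 2940, MCXXI = 1121, DCCCLXIV = 864
2940 - 1121 = 1819
1819 - 864 = 955

CMLV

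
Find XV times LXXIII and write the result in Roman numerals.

XV = 15
LXXIII = 73
15 × 73 = 1095

MXCV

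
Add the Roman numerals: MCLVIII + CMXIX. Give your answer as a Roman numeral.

MCLVIII = 1158
CMXIX = 919
1158 + 919 = 2077

MMLXXVII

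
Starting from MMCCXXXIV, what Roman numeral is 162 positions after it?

MMCCXXXIV = 2234
2234 + 162 = 2396

MMCCCXCVI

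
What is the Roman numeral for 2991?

Convert 2991 to Roman numerals:
  2991 contains 2×1000 (MM)
  991 contains 1×900 (CM)
  91 contains 1×90 (XC)
  1 contains 1×1 (I)

MMCMXCI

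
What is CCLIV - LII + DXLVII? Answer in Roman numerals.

CCLIV = 254, LII = 52, DXLVII = 547
254 - 52 = 202
202 + 547 = 749

DCCXLIX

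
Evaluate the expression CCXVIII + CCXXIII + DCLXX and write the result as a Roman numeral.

CCXVIII = 218, CCXXIII = 223, DCLXX = 670
218 + 223 = 441
441 + 670 = 1111

MCXI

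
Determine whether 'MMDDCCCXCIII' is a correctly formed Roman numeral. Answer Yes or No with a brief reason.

'MMDDCCCXCIII': D should not appear more than once

No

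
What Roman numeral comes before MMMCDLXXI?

MMMCDLXXI = 3471, so the previous integer is 3471 - 1 = 3470

MMMCDLXX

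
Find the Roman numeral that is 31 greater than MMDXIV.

MMDXIV = 2514
2514 + 31 = 2545

MMDXLV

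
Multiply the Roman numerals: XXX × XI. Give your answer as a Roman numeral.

XXX = 30
XI = 11
30 × 11 = 330

CCCXXX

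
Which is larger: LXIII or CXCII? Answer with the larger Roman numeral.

LXIII = 63
CXCII = 192
192 is larger

CXCII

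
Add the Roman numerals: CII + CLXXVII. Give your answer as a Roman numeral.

CII = 102
CLXXVII = 177
102 + 177 = 279

CCLXXIX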